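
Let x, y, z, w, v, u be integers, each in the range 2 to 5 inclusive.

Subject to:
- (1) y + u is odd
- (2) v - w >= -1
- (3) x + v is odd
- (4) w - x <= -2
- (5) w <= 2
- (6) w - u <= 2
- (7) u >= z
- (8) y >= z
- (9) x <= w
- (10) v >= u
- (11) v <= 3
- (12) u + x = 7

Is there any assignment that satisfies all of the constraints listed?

Unsatisfiable

From constraints 10 and 11: u ≤ v ≤ 3. From constraints 5 and 9: x ≤ w ≤ 2. Hence u + x ≤ 5. But constraint 12 requires u + x = 7, and 7 > 5. Contradiction.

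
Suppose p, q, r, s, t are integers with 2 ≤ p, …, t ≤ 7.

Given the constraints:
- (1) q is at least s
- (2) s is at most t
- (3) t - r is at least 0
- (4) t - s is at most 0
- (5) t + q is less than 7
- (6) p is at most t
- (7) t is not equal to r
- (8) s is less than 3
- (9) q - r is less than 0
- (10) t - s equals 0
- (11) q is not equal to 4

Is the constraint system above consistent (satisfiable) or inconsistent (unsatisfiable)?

Constraints 1, 3, 4, and 9 give t ≤ s, s ≤ q, q < r, r ≤ t. Chaining: t ≤ s ≤ q < r ≤ t, which forces t < t — impossible.

Unsatisfiable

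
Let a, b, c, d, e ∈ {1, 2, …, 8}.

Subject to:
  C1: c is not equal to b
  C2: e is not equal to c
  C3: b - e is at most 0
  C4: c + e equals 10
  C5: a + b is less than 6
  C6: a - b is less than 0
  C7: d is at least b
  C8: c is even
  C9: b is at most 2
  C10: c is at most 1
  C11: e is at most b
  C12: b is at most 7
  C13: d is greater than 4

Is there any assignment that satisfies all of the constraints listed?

From constraint 10: c ≤ 1. From constraints 11 and 12: e ≤ b ≤ 7. Hence c + e ≤ 8. But constraint 4 requires c + e = 10, and 10 > 8. Contradiction.

Unsatisfiable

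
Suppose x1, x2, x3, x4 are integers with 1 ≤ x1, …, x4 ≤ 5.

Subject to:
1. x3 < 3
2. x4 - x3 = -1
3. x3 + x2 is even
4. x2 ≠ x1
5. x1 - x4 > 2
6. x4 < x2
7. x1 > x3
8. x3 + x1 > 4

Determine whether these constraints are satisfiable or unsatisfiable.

One satisfying assignment is x1 = 4, x2 = 2, x3 = 2, x4 = 1.
For the less obvious constraints — constraint 2: x4 - x3 = -1; constraint 5: x1 - x4 = 3 — and the others hold by inspection.

Satisfiable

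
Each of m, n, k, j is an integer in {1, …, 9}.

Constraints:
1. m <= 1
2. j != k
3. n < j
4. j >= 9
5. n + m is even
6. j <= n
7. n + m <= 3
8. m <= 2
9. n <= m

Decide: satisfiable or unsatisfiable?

From constraints 4 and 6: n ≥ j and j ≥ 9, so n ≥ 9. From constraints 8 and 9: n ≤ m and m ≤ 2, so n ≤ 2. But 2 < 9, so no value of n works.

Unsatisfiable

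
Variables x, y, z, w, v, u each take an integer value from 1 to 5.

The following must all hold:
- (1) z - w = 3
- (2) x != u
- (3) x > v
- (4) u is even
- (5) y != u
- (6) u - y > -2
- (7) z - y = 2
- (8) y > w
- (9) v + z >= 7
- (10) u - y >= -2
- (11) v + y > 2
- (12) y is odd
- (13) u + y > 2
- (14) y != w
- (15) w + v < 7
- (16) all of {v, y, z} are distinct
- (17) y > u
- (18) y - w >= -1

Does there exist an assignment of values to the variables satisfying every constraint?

Setting (x, y, z, w, v, u) = (5, 3, 5, 2, 2, 2) satisfies everything: constraint 1: z - w = 3; constraint 6: u - y = -1, and the others follow.

Satisfiable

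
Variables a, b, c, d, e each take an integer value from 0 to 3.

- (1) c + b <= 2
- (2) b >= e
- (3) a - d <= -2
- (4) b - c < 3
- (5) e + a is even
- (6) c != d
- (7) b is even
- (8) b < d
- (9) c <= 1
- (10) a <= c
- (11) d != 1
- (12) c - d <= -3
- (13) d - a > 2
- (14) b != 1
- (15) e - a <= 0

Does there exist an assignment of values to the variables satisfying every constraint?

One satisfying assignment is a = 0, b = 2, c = 0, d = 3, e = 0.
For the less obvious constraints — constraint 1: c + b = 2; constraint 3: a - d = -3 — and the others hold by inspection.

Satisfiable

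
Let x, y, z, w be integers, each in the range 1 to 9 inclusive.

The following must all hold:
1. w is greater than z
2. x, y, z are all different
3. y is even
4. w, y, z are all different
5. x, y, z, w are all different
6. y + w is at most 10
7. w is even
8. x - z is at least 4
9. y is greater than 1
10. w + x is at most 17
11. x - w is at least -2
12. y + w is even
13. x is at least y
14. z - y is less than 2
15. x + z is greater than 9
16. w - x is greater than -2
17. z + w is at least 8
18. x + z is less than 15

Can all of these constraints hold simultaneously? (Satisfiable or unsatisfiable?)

Satisfiable

One satisfying assignment is x = 9, y = 2, z = 3, w = 8.
For the less obvious constraints — constraint 6: y + w = 10; constraint 8: x - z = 6 — and the others hold by inspection.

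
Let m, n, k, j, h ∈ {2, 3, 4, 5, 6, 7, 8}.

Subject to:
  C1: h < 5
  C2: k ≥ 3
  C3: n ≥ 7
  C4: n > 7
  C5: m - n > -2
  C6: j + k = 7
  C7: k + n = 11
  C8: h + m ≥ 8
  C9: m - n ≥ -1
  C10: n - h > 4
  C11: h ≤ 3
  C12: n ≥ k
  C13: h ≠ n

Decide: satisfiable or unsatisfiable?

One satisfying assignment is m = 8, n = 8, k = 3, j = 4, h = 2.
For the less obvious constraints — constraint 5: m - n = 0; constraint 6: j + k = 7; constraint 7: k + n = 11 — and the others hold by inspection.

Satisfiable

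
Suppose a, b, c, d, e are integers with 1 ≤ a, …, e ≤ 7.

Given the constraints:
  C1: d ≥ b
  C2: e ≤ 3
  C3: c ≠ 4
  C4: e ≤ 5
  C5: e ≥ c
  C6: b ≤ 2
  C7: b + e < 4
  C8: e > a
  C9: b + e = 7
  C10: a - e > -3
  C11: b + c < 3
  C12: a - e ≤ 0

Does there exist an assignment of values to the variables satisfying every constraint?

Unsatisfiable

From constraint 6: b ≤ 2. From constraint 2: e ≤ 3. Hence b + e ≤ 5. But constraint 9 requires b + e = 7, and 7 > 5. Contradiction.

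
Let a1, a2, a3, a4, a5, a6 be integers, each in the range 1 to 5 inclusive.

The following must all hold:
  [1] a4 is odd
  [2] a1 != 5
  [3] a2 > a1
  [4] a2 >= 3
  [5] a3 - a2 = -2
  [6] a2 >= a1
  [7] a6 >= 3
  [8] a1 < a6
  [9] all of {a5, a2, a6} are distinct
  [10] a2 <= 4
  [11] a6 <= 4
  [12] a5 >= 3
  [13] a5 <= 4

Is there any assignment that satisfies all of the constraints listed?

Constraints 4, 7, 10, 11, 12, and 13 confine each of a5, a2, a6 to the 2 values {3, 4}.
Constraint 9 requires all 3 of them to be distinct, but only 2 values are available — impossible by the pigeonhole principle.

Unsatisfiable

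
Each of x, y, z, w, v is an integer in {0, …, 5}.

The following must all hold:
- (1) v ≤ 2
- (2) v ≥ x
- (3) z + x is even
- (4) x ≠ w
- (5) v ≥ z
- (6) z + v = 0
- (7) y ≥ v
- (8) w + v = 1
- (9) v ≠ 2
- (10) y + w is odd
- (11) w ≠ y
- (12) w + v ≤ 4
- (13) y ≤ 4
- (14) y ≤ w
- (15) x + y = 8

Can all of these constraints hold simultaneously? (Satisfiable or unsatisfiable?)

From constraints 1 and 2: x ≤ v ≤ 2. From constraint 13: y ≤ 4. Hence x + y ≤ 6. But constraint 15 requires x + y = 8, and 8 > 6. Contradiction.

Unsatisfiable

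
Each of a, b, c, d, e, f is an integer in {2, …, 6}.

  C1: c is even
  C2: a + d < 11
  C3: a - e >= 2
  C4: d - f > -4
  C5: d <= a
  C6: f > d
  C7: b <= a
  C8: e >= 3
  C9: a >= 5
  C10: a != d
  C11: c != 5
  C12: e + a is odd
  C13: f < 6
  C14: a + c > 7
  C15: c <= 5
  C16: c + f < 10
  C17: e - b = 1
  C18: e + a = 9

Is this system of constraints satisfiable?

Satisfiable

Try a = 6, b = 2, c = 4, d = 4, e = 3, f = 5.
Check constraint 2: a + d = 10; constraint 3: a - e = 3. The remaining constraints are straightforward to verify.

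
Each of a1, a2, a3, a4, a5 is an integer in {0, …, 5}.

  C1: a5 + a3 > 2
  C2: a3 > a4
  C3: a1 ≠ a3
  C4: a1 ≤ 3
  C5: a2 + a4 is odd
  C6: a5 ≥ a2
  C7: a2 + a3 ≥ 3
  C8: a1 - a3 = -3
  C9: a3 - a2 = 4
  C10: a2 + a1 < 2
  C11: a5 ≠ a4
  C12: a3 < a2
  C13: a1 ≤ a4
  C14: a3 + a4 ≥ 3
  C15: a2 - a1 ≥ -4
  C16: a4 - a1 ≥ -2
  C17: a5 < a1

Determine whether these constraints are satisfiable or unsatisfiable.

Constraints 2, 6, 12, 13, and 17 give a2 ≤ a5, a5 < a1, a1 ≤ a4, a4 < a3, a3 < a2. Chaining: a2 ≤ a5 < a1 ≤ a4 < a3 < a2, which forces a2 < a2 — impossible.

Unsatisfiable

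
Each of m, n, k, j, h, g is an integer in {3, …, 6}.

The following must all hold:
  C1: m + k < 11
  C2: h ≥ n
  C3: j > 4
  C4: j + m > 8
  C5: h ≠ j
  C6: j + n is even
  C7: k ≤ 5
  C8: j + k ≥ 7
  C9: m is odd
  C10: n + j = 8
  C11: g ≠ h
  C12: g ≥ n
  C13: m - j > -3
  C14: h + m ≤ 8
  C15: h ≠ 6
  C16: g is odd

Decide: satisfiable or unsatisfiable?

Satisfiable

Setting (m, n, k, j, h, g) = (5, 3, 3, 5, 3, 5) satisfies everything: constraint 1: m + k = 8; constraint 4: j + m = 10; constraint 8: j + k = 8, and the others follow.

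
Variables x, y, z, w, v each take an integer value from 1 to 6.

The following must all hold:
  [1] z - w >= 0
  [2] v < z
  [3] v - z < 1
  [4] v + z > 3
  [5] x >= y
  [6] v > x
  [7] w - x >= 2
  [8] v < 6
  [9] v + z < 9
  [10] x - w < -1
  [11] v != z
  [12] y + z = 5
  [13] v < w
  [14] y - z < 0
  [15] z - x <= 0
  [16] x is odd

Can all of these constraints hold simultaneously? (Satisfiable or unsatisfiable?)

Unsatisfiable

Constraints 1, 7, and 15 give w − x ≥ 2, x − z ≥ 0, z − w ≥ 0.
Adding all 3 inequalities: the left sides telescope to 0, and the right sides sum to 2 + 0 + 0 = 2. So 0 ≥ 2, which is false.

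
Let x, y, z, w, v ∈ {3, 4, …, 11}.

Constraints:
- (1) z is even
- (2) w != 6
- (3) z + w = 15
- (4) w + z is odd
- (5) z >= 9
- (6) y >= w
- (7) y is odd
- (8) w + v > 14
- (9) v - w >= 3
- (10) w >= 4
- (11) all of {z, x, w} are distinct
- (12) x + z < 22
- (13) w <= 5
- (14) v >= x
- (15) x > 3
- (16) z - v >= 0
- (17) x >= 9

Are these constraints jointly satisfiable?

One satisfying assignment is x = 9, y = 11, z = 10, w = 5, v = 10.
For the less obvious constraints — constraint 3: z + w = 15; constraint 8: w + v = 15; constraint 9: v - w = 5 — and the others hold by inspection.

Satisfiable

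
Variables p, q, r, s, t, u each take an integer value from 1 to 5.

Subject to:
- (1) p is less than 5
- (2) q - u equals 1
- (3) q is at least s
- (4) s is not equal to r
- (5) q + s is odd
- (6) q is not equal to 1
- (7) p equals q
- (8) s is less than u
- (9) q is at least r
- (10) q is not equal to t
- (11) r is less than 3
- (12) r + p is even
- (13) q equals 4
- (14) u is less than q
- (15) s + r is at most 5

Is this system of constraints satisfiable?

Setting (p, q, r, s, t, u) = (4, 4, 2, 1, 1, 3) satisfies everything: constraint 2: q - u = 1; constraint 5: q + s = 5 is odd; constraint 15: s + r = 3, and the others follow.

Satisfiable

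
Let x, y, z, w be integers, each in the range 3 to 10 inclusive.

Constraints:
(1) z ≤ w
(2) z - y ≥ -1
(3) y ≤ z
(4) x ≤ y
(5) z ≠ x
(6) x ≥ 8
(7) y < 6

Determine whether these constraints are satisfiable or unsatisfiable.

From constraints 4 and 6: y ≥ x and x ≥ 8, so y ≥ 8. From constraint 7: y ≤ 5. But 5 < 8, so no value of y works.

Unsatisfiable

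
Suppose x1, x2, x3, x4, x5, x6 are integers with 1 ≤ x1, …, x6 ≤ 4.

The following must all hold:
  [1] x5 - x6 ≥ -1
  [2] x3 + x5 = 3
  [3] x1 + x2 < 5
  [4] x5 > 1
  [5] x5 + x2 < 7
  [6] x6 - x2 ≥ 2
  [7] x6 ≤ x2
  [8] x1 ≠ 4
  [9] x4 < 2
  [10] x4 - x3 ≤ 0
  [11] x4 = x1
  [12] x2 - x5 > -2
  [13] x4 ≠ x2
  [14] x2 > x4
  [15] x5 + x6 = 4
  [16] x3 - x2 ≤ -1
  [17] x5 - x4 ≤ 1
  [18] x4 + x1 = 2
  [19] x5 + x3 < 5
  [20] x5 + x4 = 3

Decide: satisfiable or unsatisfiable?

Unsatisfiable

Constraints 1, 6, 10, 16, and 17 give x6 − x2 ≥ 2, x2 − x3 ≥ 1, x3 − x4 ≥ 0, x4 − x5 ≥ -1, x5 − x6 ≥ -1.
Adding all 5 inequalities: the left sides telescope to 0, and the right sides sum to 2 + 1 + 0 + (-1) + (-1) = 1. So 0 ≥ 1, which is false.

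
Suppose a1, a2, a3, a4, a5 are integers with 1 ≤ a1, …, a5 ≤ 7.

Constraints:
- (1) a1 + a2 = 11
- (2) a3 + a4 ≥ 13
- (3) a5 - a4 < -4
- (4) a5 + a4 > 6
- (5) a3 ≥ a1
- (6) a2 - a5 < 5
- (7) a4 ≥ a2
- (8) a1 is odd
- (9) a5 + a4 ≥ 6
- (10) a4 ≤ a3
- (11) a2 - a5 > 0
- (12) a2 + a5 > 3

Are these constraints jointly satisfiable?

Satisfiable

Setting (a1, a2, a3, a4, a5) = (7, 4, 7, 7, 1) satisfies everything: constraint 1: a1 + a2 = 11; constraint 2: a3 + a4 = 14; constraint 3: a5 - a4 = -6, and the others follow.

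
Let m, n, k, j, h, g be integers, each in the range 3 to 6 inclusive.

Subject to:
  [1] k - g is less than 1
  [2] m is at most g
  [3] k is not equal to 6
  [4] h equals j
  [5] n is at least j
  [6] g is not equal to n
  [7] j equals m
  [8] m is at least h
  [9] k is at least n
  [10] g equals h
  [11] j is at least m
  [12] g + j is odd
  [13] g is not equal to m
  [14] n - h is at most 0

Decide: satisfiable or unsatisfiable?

From constraints 4, 7, and 10, g = h = j = m, so g = m. But constraint 13 says g ≠ m. Contradiction.

Unsatisfiable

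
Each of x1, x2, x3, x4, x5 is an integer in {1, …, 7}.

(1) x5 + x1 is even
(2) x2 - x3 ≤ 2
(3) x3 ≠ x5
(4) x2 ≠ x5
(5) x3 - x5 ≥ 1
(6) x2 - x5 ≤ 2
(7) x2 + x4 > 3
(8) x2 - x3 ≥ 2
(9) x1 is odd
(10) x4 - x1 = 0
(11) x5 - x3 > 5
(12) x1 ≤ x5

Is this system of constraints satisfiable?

Constraints 5, 6, and 8 give x3 − x5 ≥ 1, x5 − x2 ≥ -2, x2 − x3 ≥ 2.
Adding all 3 inequalities: the left sides telescope to 0, and the right sides sum to 1 + (-2) + 2 = 1. So 0 ≥ 1, which is false.

Unsatisfiable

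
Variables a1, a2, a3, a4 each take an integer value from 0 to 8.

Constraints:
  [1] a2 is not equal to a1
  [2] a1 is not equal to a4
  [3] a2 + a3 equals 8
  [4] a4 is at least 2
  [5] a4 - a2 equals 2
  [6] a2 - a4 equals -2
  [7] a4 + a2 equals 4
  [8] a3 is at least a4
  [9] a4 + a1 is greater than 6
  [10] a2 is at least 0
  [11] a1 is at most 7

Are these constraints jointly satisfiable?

Take a1 = 5, a2 = 1, a3 = 7, a4 = 3. Then constraint 3: a2 + a3 = 8; constraint 5: a4 - a2 = 2; constraint 6: a2 - a4 = -2, and every other listed constraint is also met.

Satisfiable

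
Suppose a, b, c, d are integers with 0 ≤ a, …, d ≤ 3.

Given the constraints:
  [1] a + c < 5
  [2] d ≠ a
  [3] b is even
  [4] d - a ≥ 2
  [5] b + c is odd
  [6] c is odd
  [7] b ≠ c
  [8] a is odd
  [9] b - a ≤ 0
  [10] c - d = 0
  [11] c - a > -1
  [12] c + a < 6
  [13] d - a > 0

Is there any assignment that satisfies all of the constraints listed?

Try a = 1, b = 0, c = 3, d = 3.
Check constraint 1: a + c = 4; constraint 4: d - a = 2. The remaining constraints are straightforward to verify.

Satisfiable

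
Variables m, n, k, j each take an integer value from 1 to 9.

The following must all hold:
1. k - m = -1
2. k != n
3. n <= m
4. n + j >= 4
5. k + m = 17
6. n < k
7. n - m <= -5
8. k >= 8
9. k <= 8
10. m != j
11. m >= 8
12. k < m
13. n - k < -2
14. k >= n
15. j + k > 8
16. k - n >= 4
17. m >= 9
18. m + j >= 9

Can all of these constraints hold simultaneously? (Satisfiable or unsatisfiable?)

Try m = 9, n = 3, k = 8, j = 3.
Check constraint 1: k - m = -1; constraint 4: n + j = 6. The remaining constraints are straightforward to verify.

Satisfiable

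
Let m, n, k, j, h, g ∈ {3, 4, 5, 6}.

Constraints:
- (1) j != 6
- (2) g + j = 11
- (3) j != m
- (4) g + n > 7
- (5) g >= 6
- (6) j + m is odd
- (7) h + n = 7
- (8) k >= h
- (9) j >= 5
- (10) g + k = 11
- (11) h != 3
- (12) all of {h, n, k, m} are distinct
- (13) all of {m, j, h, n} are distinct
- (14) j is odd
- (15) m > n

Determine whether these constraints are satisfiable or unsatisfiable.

One satisfying assignment is m = 6, n = 3, k = 5, j = 5, h = 4, g = 6.
For the less obvious constraints — constraint 2: g + j = 11; constraint 4: g + n = 9 — and the others hold by inspection.

Satisfiable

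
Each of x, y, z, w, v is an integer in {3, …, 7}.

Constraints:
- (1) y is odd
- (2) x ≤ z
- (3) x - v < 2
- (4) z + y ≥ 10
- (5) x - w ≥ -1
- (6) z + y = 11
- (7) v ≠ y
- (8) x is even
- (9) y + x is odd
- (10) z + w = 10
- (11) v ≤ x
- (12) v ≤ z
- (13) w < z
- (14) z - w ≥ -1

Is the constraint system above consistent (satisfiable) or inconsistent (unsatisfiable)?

Satisfiable

Setting (x, y, z, w, v) = (4, 5, 6, 4, 3) satisfies everything: constraint 3: x - v = 1; constraint 4: z + y = 11; constraint 5: x - w = 0, and the others follow.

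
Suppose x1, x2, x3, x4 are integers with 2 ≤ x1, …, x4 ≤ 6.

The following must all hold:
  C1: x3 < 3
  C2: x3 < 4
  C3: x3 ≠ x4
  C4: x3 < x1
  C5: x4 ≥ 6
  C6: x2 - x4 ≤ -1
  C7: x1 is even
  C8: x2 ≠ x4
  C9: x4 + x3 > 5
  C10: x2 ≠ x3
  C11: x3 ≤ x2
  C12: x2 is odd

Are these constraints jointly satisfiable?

Satisfiable

One satisfying assignment is x1 = 6, x2 = 3, x3 = 2, x4 = 6.
For the less obvious constraints — constraint 6: x2 - x4 = -3; constraint 9: x4 + x3 = 8 — and the others hold by inspection.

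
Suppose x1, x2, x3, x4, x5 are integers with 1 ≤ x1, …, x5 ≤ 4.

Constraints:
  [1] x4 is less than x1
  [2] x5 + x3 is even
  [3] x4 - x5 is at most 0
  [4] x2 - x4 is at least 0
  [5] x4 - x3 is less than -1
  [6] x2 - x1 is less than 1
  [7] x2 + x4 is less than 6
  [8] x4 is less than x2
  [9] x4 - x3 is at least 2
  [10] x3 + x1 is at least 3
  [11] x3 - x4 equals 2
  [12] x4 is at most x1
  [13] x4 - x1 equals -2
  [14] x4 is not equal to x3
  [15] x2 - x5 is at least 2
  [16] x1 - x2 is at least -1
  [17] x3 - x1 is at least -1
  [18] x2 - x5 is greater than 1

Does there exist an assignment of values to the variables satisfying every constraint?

Constraints 3, 9, 15, 16, and 17 give x5 − x4 ≥ 0, x4 − x3 ≥ 2, x3 − x1 ≥ -1, x1 − x2 ≥ -1, x2 − x5 ≥ 2.
Adding all 5 inequalities: the left sides telescope to 0, and the right sides sum to 0 + 2 + (-1) + (-1) + 2 = 2. So 0 ≥ 2, which is false.

Unsatisfiable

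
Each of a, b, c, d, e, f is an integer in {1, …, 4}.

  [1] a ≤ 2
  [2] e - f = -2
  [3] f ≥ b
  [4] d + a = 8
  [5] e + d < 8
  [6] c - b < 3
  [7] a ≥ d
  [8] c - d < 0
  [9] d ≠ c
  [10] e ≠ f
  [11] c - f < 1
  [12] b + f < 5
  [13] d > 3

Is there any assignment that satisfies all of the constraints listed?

Unsatisfiable

From constraint 13: d ≥ 4. From constraints 1 and 7: d ≤ a and a ≤ 2, so d ≤ 2. But 2 < 4, so no value of d works.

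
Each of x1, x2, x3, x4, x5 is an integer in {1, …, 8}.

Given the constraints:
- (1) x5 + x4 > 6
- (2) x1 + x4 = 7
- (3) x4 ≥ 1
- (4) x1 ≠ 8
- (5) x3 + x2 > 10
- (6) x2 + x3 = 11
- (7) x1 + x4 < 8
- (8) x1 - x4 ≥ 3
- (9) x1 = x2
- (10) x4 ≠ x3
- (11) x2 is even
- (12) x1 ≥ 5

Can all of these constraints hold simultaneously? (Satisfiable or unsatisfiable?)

Satisfiable

Take x1 = 6, x2 = 6, x3 = 5, x4 = 1, x5 = 6. Then constraint 1: x5 + x4 = 7; constraint 2: x1 + x4 = 7, and every other listed constraint is also met.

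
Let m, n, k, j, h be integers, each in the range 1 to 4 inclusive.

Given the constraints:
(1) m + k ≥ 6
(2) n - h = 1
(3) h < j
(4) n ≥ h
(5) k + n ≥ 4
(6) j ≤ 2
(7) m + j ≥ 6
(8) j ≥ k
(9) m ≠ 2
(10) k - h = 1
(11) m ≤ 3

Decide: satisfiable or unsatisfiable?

From constraint 11: m ≤ 3. From constraints 6 and 8: k ≤ j ≤ 2. Hence m + k ≤ 5. But constraint 1 requires m + k ≥ 6, and 6 > 5. Contradiction.

Unsatisfiable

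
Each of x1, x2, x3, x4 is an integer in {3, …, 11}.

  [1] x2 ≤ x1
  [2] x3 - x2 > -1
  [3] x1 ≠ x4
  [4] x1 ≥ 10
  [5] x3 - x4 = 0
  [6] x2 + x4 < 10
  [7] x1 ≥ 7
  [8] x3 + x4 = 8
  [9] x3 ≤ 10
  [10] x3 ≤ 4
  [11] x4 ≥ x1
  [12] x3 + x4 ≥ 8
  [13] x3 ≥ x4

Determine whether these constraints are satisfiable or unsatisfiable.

From constraints 4 and 11: x4 ≥ x1 and x1 ≥ 10, so x4 ≥ 10. From constraints 10 and 13: x4 ≤ x3 and x3 ≤ 4, so x4 ≤ 4. But 4 < 10, so no value of x4 works.

Unsatisfiable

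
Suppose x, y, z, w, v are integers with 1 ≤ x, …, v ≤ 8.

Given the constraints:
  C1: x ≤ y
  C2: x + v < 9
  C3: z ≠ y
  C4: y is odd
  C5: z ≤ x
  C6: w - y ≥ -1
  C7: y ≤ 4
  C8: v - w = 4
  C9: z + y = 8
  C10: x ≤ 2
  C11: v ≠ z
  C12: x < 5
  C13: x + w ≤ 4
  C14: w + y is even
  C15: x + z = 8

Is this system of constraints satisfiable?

Unsatisfiable

From constraints 5 and 10: z ≤ x ≤ 2. From constraint 7: y ≤ 4. Hence z + y ≤ 6. But constraint 9 requires z + y = 8, and 8 > 6. Contradiction.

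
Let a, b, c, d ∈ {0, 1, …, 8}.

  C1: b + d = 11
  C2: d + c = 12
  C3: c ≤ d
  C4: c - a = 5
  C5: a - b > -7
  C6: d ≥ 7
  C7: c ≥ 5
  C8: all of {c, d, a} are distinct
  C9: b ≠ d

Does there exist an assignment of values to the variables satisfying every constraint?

Take a = 0, b = 4, c = 5, d = 7. Then constraint 1: b + d = 11; constraint 2: d + c = 12, and every other listed constraint is also met.

Satisfiable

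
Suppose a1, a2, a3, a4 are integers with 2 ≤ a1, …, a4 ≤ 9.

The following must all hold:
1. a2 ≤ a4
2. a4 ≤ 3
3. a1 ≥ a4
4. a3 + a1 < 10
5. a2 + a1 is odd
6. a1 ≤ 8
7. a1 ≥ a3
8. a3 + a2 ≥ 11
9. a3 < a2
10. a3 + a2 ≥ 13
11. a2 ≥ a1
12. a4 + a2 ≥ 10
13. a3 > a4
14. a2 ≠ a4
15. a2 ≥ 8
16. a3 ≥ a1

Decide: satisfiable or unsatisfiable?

Unsatisfiable

From constraints 6 and 7: a3 ≤ a1 ≤ 8. From constraints 1 and 2: a2 ≤ a4 ≤ 3. Hence a3 + a2 ≤ 11. But constraint 10 requires a3 + a2 ≥ 13, and 13 > 11. Contradiction.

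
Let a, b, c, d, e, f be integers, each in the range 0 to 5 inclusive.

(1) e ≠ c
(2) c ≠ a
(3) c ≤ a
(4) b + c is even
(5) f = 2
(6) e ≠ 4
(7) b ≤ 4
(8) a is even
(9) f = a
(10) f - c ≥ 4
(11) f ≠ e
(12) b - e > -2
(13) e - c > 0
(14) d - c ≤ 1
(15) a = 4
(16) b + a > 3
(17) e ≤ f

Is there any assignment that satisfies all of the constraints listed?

Unsatisfiable

Constraint 5 fixes f = 2 and constraint 15 fixes a = 4, but constraint 9 requires f = a. Since 2 ≠ 4, contradiction.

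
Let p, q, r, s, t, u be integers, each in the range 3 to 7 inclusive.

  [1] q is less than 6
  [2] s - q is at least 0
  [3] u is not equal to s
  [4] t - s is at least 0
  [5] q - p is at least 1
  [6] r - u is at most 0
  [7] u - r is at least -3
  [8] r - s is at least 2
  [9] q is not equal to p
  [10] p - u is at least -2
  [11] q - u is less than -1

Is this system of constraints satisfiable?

Constraints 2, 5, 6, 8, and 10 give p − u ≥ -2, u − r ≥ 0, r − s ≥ 2, s − q ≥ 0, q − p ≥ 1.
Adding all 5 inequalities: the left sides telescope to 0, and the right sides sum to (-2) + 0 + 2 + 0 + 1 = 1. So 0 ≥ 1, which is false.

Unsatisfiable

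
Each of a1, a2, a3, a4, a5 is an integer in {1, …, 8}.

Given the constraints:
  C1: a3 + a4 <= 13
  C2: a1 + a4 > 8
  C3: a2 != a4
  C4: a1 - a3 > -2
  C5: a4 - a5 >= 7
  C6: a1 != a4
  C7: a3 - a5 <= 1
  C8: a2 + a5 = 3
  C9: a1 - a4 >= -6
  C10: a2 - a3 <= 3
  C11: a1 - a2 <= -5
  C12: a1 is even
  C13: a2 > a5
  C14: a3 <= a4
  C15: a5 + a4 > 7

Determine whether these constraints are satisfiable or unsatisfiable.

Constraints 5, 7, 9, 10, and 11 give a5 − a3 ≥ -1, a3 − a2 ≥ -3, a2 − a1 ≥ 5, a1 − a4 ≥ -6, a4 − a5 ≥ 7.
Adding all 5 inequalities: the left sides telescope to 0, and the right sides sum to (-1) + (-3) + 5 + (-6) + 7 = 2. So 0 ≥ 2, which is false.

Unsatisfiable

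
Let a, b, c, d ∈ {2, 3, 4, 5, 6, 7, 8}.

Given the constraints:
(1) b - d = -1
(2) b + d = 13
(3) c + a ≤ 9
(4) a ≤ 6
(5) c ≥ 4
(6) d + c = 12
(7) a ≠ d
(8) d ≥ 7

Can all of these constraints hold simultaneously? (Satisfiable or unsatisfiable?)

Satisfiable

Take a = 4, b = 6, c = 5, d = 7. Then constraint 1: b - d = -1; constraint 2: b + d = 13; constraint 3: c + a = 9, and every other listed constraint is also met.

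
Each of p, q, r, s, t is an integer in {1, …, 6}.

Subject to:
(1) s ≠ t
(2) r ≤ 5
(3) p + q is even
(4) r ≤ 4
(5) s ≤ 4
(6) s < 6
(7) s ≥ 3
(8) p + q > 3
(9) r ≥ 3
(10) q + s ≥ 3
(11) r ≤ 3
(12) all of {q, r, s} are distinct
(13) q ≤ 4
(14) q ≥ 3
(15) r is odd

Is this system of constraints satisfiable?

Unsatisfiable

Constraints 4, 5, 7, 9, 13, and 14 confine each of q, r, s to the 2 values {3, 4}.
Constraint 12 requires all 3 of them to be distinct, but only 2 values are available — impossible by the pigeonhole principle.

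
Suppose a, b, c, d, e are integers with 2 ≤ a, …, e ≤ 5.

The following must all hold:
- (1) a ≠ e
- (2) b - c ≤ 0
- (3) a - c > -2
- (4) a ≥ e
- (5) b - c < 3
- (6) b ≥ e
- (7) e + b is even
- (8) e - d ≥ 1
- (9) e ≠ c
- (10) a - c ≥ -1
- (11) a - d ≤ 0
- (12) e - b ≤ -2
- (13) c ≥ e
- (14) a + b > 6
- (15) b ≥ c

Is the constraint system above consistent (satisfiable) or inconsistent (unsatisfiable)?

Unsatisfiable

Constraints 2, 8, 10, 11, and 12 give b − e ≥ 2, e − d ≥ 1, d − a ≥ 0, a − c ≥ -1, c − b ≥ 0.
Adding all 5 inequalities: the left sides telescope to 0, and the right sides sum to 2 + 1 + 0 + (-1) + 0 = 2. So 0 ≥ 2, which is false.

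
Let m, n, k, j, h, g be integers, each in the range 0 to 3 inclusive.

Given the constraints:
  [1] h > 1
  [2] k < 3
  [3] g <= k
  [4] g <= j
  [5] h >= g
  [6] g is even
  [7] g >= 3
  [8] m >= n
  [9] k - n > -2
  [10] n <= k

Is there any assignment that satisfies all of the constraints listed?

Unsatisfiable

From constraints 3 and 7: k ≥ g and g ≥ 3, so k ≥ 3. From constraint 2: k ≤ 2. But 2 < 3, so no value of k works.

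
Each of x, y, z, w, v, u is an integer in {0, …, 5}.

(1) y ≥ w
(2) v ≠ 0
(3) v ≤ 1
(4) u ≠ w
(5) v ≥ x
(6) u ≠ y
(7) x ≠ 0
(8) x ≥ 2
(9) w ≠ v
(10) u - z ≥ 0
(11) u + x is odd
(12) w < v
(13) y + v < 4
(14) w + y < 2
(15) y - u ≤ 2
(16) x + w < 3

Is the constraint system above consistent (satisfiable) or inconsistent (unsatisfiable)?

From constraint 8: x ≥ 2. From constraints 3 and 5: x ≤ v and v ≤ 1, so x ≤ 1. But 1 < 2, so no value of x works.

Unsatisfiable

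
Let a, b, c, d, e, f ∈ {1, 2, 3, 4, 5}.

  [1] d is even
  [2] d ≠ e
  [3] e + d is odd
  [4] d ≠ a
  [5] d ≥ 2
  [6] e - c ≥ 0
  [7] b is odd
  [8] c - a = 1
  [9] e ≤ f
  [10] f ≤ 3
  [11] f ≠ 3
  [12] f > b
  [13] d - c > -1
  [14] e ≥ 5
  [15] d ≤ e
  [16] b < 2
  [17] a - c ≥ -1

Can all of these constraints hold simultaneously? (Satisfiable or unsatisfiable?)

Unsatisfiable

From constraints 9 and 14: f ≥ e and e ≥ 5, so f ≥ 5. From constraint 10: f ≤ 3. But 3 < 5, so no value of f works.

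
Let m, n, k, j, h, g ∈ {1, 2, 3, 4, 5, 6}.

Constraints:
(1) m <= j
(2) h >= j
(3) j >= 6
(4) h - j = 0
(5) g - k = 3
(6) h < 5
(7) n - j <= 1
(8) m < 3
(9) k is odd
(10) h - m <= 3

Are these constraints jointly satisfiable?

From constraints 2 and 3: h ≥ j and j ≥ 6, so h ≥ 6. From constraint 6: h ≤ 4. But 4 < 6, so no value of h works.

Unsatisfiable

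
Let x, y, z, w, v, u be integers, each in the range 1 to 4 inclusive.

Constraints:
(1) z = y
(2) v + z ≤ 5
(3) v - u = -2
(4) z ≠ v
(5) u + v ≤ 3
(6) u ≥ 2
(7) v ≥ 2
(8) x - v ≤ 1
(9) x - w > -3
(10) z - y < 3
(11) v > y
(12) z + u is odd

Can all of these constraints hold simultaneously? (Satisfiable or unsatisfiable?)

Unsatisfiable

From constraint 6: u ≥ 2. From constraint 7: v ≥ 2. Hence u + v ≥ 4. But constraint 5 requires u + v ≤ 3, and 3 < 4. Contradiction.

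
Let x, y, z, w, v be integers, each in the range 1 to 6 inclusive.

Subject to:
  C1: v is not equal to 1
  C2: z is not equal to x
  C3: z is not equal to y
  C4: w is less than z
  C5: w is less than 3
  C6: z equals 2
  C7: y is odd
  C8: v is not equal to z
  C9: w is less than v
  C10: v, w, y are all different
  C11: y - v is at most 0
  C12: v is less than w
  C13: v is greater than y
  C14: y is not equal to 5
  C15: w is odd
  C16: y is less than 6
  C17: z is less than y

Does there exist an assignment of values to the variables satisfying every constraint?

Unsatisfiable

Constraints 4, 12, 13, and 17 give y < v, v < w, w < z, z < y. Chaining: y < v < w < z < y, which forces y < y — impossible.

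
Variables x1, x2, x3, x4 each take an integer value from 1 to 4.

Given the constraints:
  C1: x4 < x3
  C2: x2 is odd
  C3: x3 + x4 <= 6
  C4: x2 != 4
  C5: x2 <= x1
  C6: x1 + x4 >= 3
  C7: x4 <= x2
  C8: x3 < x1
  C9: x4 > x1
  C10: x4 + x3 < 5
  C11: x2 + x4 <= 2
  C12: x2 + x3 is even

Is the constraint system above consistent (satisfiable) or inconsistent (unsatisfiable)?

Unsatisfiable

Constraints 1, 8, and 9 give x4 < x3, x3 < x1, x1 < x4. Chaining: x4 < x3 < x1 < x4, which forces x4 < x4 — impossible.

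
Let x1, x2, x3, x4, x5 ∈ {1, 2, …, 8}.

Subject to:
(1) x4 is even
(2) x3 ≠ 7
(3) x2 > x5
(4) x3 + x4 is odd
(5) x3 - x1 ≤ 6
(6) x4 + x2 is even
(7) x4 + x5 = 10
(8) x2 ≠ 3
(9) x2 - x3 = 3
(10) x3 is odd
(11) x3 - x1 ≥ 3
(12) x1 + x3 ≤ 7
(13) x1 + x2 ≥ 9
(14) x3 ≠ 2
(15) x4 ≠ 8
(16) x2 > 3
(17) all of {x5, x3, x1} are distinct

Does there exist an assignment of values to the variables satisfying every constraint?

The assignment x1 = 2, x2 = 8, x3 = 5, x4 = 6, x5 = 4 works:
  constraint 5 holds since x3 - x1 = 3.
  constraint 7 holds since x4 + x5 = 10.
The rest check out directly.

Satisfiable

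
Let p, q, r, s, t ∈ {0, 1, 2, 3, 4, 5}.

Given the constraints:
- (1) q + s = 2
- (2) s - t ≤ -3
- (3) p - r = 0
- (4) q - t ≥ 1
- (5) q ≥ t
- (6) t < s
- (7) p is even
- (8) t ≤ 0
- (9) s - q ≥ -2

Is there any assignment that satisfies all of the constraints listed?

Unsatisfiable

Constraints 2, 4, and 9 give t − s ≥ 3, s − q ≥ -2, q − t ≥ 1.
Adding all 3 inequalities: the left sides telescope to 0, and the right sides sum to 3 + (-2) + 1 = 2. So 0 ≥ 2, which is false.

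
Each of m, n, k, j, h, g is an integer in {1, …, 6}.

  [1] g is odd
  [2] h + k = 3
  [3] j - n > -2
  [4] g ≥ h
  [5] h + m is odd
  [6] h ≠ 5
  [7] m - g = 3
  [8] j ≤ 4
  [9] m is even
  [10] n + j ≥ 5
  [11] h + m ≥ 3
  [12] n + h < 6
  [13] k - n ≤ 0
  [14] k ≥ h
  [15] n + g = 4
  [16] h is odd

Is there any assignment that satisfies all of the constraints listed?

Satisfiable

Take m = 4, n = 3, k = 2, j = 2, h = 1, g = 1. Then constraint 2: h + k = 3; constraint 3: j - n = -1; constraint 7: m - g = 3, and every other listed constraint is also met.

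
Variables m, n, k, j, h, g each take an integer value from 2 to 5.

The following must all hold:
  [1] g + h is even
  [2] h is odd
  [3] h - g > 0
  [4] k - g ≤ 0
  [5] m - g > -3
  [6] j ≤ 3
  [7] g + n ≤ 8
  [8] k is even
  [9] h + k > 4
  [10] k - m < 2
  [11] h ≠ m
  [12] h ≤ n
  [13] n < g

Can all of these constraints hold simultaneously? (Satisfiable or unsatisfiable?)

Unsatisfiable

Constraints 3, 12, and 13 give g < h, h ≤ n, n < g. Chaining: g < h ≤ n < g, which forces g < g — impossible.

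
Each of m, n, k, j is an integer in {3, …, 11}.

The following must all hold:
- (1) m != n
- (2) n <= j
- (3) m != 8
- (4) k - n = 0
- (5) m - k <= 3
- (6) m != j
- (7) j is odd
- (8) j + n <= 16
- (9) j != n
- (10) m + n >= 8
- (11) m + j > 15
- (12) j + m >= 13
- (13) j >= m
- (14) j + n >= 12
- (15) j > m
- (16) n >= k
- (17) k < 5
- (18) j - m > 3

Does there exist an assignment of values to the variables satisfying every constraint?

Satisfiable

The assignment m = 5, n = 3, k = 3, j = 11 works:
  constraint 4 holds since k - n = 0.
  constraint 5 holds since m - k = 2.
  constraint 8 holds since j + n = 14.
The rest check out directly.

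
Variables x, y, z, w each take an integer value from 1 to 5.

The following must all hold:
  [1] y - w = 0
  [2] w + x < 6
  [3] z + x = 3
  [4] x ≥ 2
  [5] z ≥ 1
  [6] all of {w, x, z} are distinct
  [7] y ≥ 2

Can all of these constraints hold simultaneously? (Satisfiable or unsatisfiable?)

Setting (x, y, z, w) = (2, 3, 1, 3) satisfies everything: constraint 1: y - w = 0; constraint 2: w + x = 5, and the others follow.

Satisfiable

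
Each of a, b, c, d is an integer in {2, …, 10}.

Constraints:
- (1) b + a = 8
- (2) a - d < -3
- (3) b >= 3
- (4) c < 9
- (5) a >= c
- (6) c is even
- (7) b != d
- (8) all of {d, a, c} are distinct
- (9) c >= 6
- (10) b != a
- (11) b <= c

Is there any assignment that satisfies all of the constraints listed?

From constraint 3: b ≥ 3. From constraints 5 and 9: a ≥ c ≥ 6. Hence b + a ≥ 9. But constraint 1 requires b + a = 8, and 8 < 9. Contradiction.

Unsatisfiable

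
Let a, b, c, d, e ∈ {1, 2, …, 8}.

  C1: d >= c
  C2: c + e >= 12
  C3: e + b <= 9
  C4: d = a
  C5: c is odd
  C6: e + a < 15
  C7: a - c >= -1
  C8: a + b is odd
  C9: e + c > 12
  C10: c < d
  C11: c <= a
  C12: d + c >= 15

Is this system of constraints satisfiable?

Satisfiable

One satisfying assignment is a = 8, b = 1, c = 7, d = 8, e = 6.
For the less obvious constraints — constraint 2: c + e = 13; constraint 3: e + b = 7; constraint 6: e + a = 14 — and the others hold by inspection.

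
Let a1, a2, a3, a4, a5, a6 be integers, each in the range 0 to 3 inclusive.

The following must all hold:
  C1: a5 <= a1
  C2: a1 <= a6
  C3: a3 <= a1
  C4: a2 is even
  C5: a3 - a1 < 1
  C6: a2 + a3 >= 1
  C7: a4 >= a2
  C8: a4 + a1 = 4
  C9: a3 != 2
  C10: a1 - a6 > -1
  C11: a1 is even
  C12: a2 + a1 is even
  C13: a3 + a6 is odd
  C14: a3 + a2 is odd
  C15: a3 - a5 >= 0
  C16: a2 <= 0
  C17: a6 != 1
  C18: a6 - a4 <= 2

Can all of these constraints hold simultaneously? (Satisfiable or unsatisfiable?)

One satisfying assignment is a1 = 2, a2 = 0, a3 = 1, a4 = 2, a5 = 0, a6 = 2.
For the less obvious constraints — constraint 5: a3 - a1 = -1; constraint 6: a2 + a3 = 1; constraint 8: a4 + a1 = 4 — and the others hold by inspection.

Satisfiable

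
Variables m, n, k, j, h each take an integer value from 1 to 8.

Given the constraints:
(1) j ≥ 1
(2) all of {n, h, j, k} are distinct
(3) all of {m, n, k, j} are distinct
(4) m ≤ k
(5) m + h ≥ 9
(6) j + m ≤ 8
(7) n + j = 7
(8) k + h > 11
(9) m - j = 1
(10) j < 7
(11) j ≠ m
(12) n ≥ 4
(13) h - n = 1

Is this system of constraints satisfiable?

Satisfiable

Setting (m, n, k, j, h) = (3, 5, 8, 2, 6) satisfies everything: constraint 5: m + h = 9; constraint 6: j + m = 5, and the others follow.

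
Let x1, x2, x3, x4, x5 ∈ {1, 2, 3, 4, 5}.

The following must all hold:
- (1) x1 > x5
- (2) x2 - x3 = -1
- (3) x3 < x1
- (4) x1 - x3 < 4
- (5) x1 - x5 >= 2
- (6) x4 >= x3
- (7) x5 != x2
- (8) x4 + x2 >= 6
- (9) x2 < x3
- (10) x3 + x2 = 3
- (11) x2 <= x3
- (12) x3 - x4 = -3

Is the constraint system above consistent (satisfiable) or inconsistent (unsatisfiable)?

Satisfiable

Setting (x1, x2, x3, x4, x5) = (4, 1, 2, 5, 2) satisfies everything: constraint 2: x2 - x3 = -1; constraint 4: x1 - x3 = 2; constraint 5: x1 - x5 = 2, and the others follow.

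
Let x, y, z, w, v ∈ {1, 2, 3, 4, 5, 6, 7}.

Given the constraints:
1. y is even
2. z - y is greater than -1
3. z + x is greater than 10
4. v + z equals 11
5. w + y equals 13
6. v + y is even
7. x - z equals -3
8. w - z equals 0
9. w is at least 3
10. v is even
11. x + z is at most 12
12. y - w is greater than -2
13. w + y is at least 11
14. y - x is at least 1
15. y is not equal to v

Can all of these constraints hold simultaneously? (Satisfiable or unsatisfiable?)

Satisfiable

Take x = 4, y = 6, z = 7, w = 7, v = 4. Then constraint 2: z - y = 1; constraint 3: z + x = 11; constraint 4: v + z = 11, and every other listed constraint is also met.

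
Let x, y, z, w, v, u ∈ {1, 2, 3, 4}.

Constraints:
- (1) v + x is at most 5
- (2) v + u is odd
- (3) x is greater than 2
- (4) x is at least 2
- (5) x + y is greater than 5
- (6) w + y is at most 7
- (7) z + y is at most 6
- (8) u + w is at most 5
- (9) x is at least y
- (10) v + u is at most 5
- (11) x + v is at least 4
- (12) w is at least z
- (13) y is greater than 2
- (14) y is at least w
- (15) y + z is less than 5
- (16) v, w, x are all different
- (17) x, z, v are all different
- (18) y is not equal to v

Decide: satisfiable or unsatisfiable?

The assignment x = 3, y = 3, z = 1, w = 1, v = 2, u = 1 works:
  constraint 1 holds since v + x = 5.
  constraint 5 holds since x + y = 6.
The rest check out directly.

Satisfiable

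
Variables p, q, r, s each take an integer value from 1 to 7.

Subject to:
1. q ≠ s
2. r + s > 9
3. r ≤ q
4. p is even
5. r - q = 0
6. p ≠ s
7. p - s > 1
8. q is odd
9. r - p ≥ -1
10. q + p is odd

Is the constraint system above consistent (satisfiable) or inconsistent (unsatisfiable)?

The assignment p = 6, q = 7, r = 7, s = 3 works:
  constraint 2 holds since r + s = 10.
  constraint 5 holds since r - q = 0.
The rest check out directly.

Satisfiable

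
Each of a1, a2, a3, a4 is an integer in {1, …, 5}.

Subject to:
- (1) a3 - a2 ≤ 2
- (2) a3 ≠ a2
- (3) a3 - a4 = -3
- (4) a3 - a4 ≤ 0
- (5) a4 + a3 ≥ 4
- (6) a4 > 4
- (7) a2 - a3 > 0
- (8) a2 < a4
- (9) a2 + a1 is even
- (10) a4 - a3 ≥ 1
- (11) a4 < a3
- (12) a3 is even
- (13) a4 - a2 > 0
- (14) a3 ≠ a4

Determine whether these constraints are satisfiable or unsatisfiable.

Constraints 7, 8, and 11 give a4 < a3, a3 < a2, a2 < a4. Chaining: a4 < a3 < a2 < a4, which forces a4 < a4 — impossible.

Unsatisfiable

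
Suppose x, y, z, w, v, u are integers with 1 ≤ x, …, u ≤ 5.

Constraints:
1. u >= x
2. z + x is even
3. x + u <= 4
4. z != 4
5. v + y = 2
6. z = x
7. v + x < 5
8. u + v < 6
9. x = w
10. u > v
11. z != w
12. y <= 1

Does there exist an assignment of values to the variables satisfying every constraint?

From constraints 6 and 9, z = x = w, so z = w. But constraint 11 says z ≠ w. Contradiction.

Unsatisfiable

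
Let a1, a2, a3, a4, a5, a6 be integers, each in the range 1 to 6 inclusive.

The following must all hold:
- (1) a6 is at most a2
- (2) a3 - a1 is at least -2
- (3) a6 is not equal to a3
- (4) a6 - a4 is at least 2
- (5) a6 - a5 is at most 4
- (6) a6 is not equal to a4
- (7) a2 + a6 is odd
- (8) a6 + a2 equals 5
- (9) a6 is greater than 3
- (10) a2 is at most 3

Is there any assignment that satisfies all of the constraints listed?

From constraint 9: a6 ≥ 4. From constraints 1 and 10: a6 ≤ a2 and a2 ≤ 3, so a6 ≤ 3. But 3 < 4, so no value of a6 works.

Unsatisfiable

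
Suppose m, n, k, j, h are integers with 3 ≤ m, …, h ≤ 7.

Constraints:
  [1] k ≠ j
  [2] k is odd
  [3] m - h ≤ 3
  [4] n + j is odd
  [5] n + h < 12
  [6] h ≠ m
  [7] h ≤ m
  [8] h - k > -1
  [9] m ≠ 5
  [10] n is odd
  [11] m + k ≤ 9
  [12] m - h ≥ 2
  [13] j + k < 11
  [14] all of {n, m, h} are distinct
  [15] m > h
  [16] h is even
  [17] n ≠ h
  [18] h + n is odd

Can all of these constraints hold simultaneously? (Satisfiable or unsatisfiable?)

Satisfiable

The assignment m = 6, n = 7, k = 3, j = 6, h = 4 works:
  constraint 3 holds since m - h = 2.
  constraint 5 holds since n + h = 11.
The rest check out directly.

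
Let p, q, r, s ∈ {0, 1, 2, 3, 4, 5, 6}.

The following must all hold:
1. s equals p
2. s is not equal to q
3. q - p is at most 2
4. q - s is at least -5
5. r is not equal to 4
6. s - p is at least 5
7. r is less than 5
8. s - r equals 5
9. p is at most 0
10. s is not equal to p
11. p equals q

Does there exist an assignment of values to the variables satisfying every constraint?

Unsatisfiable

From constraints 1 and 11, s = p = q, so s = q. But constraint 2 says s ≠ q. Contradiction.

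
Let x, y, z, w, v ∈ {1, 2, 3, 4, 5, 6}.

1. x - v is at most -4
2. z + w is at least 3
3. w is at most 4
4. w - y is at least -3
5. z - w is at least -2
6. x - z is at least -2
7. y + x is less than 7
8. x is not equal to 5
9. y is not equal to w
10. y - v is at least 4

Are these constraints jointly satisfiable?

Unsatisfiable

Constraints 1, 4, 5, 6, and 10 give v − x ≥ 4, x − z ≥ -2, z − w ≥ -2, w − y ≥ -3, y − v ≥ 4.
Adding all 5 inequalities: the left sides telescope to 0, and the right sides sum to 4 + (-2) + (-2) + (-3) + 4 = 1. So 0 ≥ 1, which is false.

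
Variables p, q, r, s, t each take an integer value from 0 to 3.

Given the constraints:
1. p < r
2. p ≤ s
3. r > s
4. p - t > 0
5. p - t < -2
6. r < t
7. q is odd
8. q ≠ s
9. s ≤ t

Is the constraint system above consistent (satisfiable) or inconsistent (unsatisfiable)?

Constraints 2, 3, 4, and 6 give s < r, r < t, t < p, p ≤ s. Chaining: s < r < t < p ≤ s, which forces s < s — impossible.

Unsatisfiable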